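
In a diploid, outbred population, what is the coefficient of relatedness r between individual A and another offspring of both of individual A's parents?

0.5

Each parent–offspring link contributes a factor of 1/2, and independent paths through distinct common ancestors add.
Full sibs share both parents — two paths of length 2: r = 2·(1/2)^2 = 1/2.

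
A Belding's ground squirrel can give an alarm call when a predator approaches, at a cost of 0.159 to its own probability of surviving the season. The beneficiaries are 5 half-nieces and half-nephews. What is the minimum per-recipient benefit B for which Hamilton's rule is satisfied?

0.2544

r to a half-niece or half-nephew = 1/8 (half-aunt/uncle↔niece/nephew: one path of length 3: r = (1/2)^3 = 1/8).
Hamilton's rule with n recipients of equal r: n·r·B > C, so B > C/(n·r) = 0.159/(5·0.125) = 0.2544.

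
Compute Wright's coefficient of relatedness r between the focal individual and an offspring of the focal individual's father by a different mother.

0.25

Each parent–offspring link contributes a factor of 1/2, and independent paths through distinct common ancestors add.
Half-sibs share one parent — one path of length 2: r = (1/2)^2 = 1/4.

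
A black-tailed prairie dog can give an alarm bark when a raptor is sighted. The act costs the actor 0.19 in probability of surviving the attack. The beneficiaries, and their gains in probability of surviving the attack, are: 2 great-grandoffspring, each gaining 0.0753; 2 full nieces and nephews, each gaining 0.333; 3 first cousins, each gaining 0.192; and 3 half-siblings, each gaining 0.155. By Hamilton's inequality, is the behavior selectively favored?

Yes

Hamilton's rule: the trait is favored when the sum of r·B over every recipient exceeds the actor's cost C.
r to a great-grandoffspring = 1/8 (three parent–offspring links: r = (1/2)^3 = 1/8).
r to a full niece or nephew = 0.25 (full aunt/uncle↔niece/nephew: two paths of length 3 through the shared grandparent pair: r = 2·(1/2)^3 = 1/4).
r to a first cousin = 0.125 (first cousins share one grandparent pair — two paths of length 4: r = 2·(1/2)^4 = 1/8).
r to a half-sibling = 0.25 (half-sibs share one parent — one path of length 2: r = (1/2)^2 = 1/4).
Summing one r·B term per recipient: 2·0.125·0.0753 + 2·0.25·0.333 + 3·0.125·0.192 + 3·0.25·0.155 = 0.373575.
0.373575 > 0.19: the indirect benefit exceeds the cost.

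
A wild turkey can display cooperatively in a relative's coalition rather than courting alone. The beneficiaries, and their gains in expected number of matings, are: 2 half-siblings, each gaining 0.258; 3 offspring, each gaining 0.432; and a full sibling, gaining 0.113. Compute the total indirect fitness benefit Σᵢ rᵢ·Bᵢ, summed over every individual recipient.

r to a half-sibling = 1/4 (half-sibs share one parent — one path of length 2: r = (1/2)^2 = 1/4).
r to an offspring = 1/2 (one parent–offspring link: r = (1/2)^1 = 1/2).
r to a full sibling = 0.5 (full sibs share both parents — two paths of length 2: r = 2·(1/2)^2 = 1/2).
Summing one r·B term per recipient: 2·0.25·0.258 + 3·0.5·0.432 + 1·0.5·0.113 = 0.8335.

0.8335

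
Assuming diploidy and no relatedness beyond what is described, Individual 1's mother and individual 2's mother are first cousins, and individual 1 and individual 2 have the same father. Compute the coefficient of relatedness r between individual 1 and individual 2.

With two independent routes of shared ancestry, r is the sum of the two contributions.
Individual 1 and individual 2 are related in two ways: second cousins through their mothers (r = 1/32) and half-sibs through their shared father (r = 1/4).
r = 1/32 + 1/4 = 9/32 = 0.28125.

0.28125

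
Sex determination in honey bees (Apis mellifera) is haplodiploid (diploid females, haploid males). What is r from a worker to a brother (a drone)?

0.25

Her haploid brother carries none of their father's genes and a random half of their mother's genome; that half matches the maternal half of her own genome with probability 1/2: r = 1/2 · 1/2 = 1/4.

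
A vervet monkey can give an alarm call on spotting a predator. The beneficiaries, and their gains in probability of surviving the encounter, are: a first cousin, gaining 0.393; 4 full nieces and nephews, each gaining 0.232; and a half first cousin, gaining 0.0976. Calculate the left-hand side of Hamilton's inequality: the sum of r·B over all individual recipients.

r to a first cousin = 0.125 (first cousins share one grandparent pair — two paths of length 4: r = 2·(1/2)^4 = 1/8).
r to a full niece or nephew = 0.25 (full aunt/uncle↔niece/nephew: two paths of length 3 through the shared grandparent pair: r = 2·(1/2)^3 = 1/4).
r to a half first cousin = 1/16 (half first cousins share one grandparent — one path of length 4: r = (1/2)^4 = 1/16).
Summing one r·B term per recipient: 1·0.125·0.393 + 4·0.25·0.232 + 1·0.0625·0.0976 = 0.287225.

0.287225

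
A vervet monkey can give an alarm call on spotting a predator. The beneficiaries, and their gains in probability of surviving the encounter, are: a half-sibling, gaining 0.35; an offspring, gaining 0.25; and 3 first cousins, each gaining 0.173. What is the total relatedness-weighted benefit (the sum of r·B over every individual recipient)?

0.277375

r to a half-sibling = 0.25 (half-sibs share one parent — one path of length 2: r = (1/2)^2 = 1/4).
r to an offspring = 1/2 (one parent–offspring link: r = (1/2)^1 = 1/2).
r to a first cousin = 0.125 (first cousins share one grandparent pair — two paths of length 4: r = 2·(1/2)^4 = 1/8).
Summing one r·B term per recipient: 1·0.25·0.35 + 1·0.5·0.25 + 3·0.125·0.173 = 0.277375.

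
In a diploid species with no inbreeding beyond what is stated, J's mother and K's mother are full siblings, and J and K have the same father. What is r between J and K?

Wright's path rule: contributions from independent ancestry routes add.
J and K are related in two ways: first cousins through their mothers (r = 1/8) and half-sibs through their shared father (r = 1/4).
r = 1/8 + 1/4 = 3/8 = 0.375.

0.375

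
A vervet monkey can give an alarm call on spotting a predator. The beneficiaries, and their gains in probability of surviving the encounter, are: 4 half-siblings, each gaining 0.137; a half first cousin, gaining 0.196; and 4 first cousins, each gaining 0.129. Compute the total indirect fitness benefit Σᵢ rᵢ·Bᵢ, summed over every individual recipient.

0.21375

r to a half-sibling = 1/4 (half-sibs share one parent — one path of length 2: r = (1/2)^2 = 1/4).
r to a half first cousin = 1/16 (half first cousins share one grandparent — one path of length 4: r = (1/2)^4 = 1/16).
r to a first cousin = 0.125 (first cousins share one grandparent pair — two paths of length 4: r = 2·(1/2)^4 = 1/8).
Summing one r·B term per recipient: 4·0.25·0.137 + 1·0.0625·0.196 + 4·0.125·0.129 = 0.21375.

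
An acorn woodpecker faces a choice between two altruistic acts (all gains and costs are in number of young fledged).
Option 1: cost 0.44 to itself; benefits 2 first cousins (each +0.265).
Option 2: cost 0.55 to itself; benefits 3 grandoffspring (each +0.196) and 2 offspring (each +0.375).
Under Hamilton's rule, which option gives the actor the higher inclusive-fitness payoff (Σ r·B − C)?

Option 2

Option 1: r to a first cousin = 0.125.
Option 1: Σ r·B − C = (2·0.125·0.265) − 0.44 = -0.37375.
Option 2: r to a grandoffspring = 0.25.
Option 2: r to an offspring = 0.5.
Option 2: Σ r·B − C = (3·0.25·0.196 + 2·0.5·0.375) − 0.55 = -0.028.
Option 2 has the higher net inclusive-fitness payoff.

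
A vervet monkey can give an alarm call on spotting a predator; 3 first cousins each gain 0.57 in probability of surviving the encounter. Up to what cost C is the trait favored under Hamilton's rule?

r to a first cousin = 1/8 (first cousins share one grandparent pair — two paths of length 4: r = 2·(1/2)^4 = 1/8).
Hamilton's rule: n·r·B > C, so the trait is favored while C < n·r·B = 3·0.125·0.57 = 0.21375.

0.21375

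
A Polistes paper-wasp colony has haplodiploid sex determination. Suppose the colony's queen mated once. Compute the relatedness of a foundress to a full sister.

0.75

Haplodiploid full sisters inherit their father's entire haploid genome identically (contributing 1/2) and on average half of their mother's contribution (1/2 · 1/2 = 1/4); r = 1/2 + 1/4 = 3/4.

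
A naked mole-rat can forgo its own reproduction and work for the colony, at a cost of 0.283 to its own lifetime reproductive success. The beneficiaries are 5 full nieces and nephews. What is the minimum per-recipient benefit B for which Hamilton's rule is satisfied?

0.2264

r to a full niece or nephew = 1/4 (full aunt/uncle↔niece/nephew: two paths of length 3 through the shared grandparent pair: r = 2·(1/2)^3 = 1/4).
Hamilton's rule with n recipients of equal r: n·r·B > C, so B > C/(n·r) = 0.283/(5·0.25) = 0.2264.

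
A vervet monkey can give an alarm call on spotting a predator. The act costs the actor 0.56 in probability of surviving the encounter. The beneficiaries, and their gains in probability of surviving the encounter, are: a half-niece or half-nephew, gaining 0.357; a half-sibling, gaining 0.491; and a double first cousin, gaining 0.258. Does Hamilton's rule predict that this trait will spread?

No

Hamilton's rule: the trait is favored when the sum of r·B over every recipient exceeds the actor's cost C.
r to a half-niece or half-nephew = 0.125 (half-aunt/uncle↔niece/nephew: one path of length 3: r = (1/2)^3 = 1/8).
r to a half-sibling = 0.25 (half-sibs share one parent — one path of length 2: r = (1/2)^2 = 1/4).
r to a double first cousin = 0.25 (double first cousins share both grandparent pairs — four paths of length 4: r = 4·(1/2)^4 = 1/4).
Summing one r·B term per recipient: 1·0.125·0.357 + 1·0.25·0.491 + 1·0.25·0.258 = 0.231875.
0.231875 < 0.56: the indirect benefit is less than the cost.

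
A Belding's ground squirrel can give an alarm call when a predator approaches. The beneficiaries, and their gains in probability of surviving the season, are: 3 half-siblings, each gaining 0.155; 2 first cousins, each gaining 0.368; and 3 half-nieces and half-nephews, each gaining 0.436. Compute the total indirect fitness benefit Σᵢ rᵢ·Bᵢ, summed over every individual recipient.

0.37175

r to a half-sibling = 1/4 (half-sibs share one parent — one path of length 2: r = (1/2)^2 = 1/4).
r to a first cousin = 1/8 (first cousins share one grandparent pair — two paths of length 4: r = 2·(1/2)^4 = 1/8).
r to a half-niece or half-nephew = 1/8 (half-aunt/uncle↔niece/nephew: one path of length 3: r = (1/2)^3 = 1/8).
Summing one r·B term per recipient: 3·0.25·0.155 + 2·0.125·0.368 + 3·0.125·0.436 = 0.37175.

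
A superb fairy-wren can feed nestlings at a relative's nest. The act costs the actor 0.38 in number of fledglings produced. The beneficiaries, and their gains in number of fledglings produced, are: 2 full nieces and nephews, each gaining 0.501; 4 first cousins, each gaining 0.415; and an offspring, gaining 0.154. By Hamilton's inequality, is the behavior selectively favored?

Yes

Hamilton's rule: the trait is favored when the sum of r·B over every recipient exceeds the actor's cost C.
r to a full niece or nephew = 1/4 (full aunt/uncle↔niece/nephew: two paths of length 3 through the shared grandparent pair: r = 2·(1/2)^3 = 1/4).
r to a first cousin = 1/8 (first cousins share one grandparent pair — two paths of length 4: r = 2·(1/2)^4 = 1/8).
r to an offspring = 0.5 (one parent–offspring link: r = (1/2)^1 = 1/2).
Summing one r·B term per recipient: 2·0.25·0.501 + 4·0.125·0.415 + 1·0.5·0.154 = 0.535.
0.535 > 0.38: the indirect benefit exceeds the cost.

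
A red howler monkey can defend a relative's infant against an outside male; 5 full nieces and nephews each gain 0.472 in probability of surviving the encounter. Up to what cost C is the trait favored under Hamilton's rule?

r to a full niece or nephew = 1/4 (full aunt/uncle↔niece/nephew: two paths of length 3 through the shared grandparent pair: r = 2·(1/2)^3 = 1/4).
Hamilton's rule: n·r·B > C, so the trait is favored while C < n·r·B = 5·0.25·0.472 = 0.59.

0.59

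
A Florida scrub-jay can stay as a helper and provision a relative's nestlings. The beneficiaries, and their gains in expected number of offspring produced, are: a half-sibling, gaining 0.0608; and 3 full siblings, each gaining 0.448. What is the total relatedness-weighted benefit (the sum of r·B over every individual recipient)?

r to a half-sibling = 0.25 (half-sibs share one parent — one path of length 2: r = (1/2)^2 = 1/4).
r to a full sibling = 0.5 (full sibs share both parents — two paths of length 2: r = 2·(1/2)^2 = 1/2).
Summing one r·B term per recipient: 1·0.25·0.0608 + 3·0.5·0.448 = 0.6872.

0.6872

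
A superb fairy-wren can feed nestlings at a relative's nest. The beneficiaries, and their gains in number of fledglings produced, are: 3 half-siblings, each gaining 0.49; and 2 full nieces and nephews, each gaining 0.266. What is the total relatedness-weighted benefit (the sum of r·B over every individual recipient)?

0.5005

r to a half-sibling = 1/4 (half-sibs share one parent — one path of length 2: r = (1/2)^2 = 1/4).
r to a full niece or nephew = 0.25 (full aunt/uncle↔niece/nephew: two paths of length 3 through the shared grandparent pair: r = 2·(1/2)^3 = 1/4).
Summing one r·B term per recipient: 3·0.25·0.49 + 2·0.25·0.266 = 0.5005.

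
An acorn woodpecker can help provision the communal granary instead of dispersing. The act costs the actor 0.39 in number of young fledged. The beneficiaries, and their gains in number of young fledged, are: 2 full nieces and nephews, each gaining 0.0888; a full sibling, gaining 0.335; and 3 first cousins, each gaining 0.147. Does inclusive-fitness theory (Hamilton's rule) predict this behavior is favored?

No

Hamilton's rule: the trait is favored when the sum of r·B over every recipient exceeds the actor's cost C.
r to a full niece or nephew = 0.25 (full aunt/uncle↔niece/nephew: two paths of length 3 through the shared grandparent pair: r = 2·(1/2)^3 = 1/4).
r to a full sibling = 0.5 (full sibs share both parents — two paths of length 2: r = 2·(1/2)^2 = 1/2).
r to a first cousin = 0.125 (first cousins share one grandparent pair — two paths of length 4: r = 2·(1/2)^4 = 1/8).
Summing one r·B term per recipient: 2·0.25·0.0888 + 1·0.5·0.335 + 3·0.125·0.147 = 0.267025.
0.267025 < 0.39: the indirect benefit is less than the cost.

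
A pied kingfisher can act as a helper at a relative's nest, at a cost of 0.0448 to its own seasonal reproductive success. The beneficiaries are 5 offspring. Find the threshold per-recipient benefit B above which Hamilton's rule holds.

0.0179

r to an offspring = 0.5 (one parent–offspring link: r = (1/2)^1 = 1/2).
Hamilton's rule with n recipients of equal r: n·r·B > C, so B > C/(n·r) = 0.0448/(5·0.5) = 0.0179.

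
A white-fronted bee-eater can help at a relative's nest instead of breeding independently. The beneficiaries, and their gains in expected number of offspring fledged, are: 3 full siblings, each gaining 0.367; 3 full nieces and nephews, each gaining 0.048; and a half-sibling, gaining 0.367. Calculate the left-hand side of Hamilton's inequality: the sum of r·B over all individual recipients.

r to a full sibling = 1/2 (full sibs share both parents — two paths of length 2: r = 2·(1/2)^2 = 1/2).
r to a full niece or nephew = 1/4 (full aunt/uncle↔niece/nephew: two paths of length 3 through the shared grandparent pair: r = 2·(1/2)^3 = 1/4).
r to a half-sibling = 1/4 (half-sibs share one parent — one path of length 2: r = (1/2)^2 = 1/4).
Summing one r·B term per recipient: 3·0.5·0.367 + 3·0.25·0.048 + 1·0.25·0.367 = 0.67825.

0.67825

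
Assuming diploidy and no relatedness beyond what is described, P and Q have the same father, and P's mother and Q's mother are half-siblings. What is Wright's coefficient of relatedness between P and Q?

Relatedness sums over independent paths through distinct common ancestors.
P and Q are related in two ways: half-sibs through their shared father (r = 1/4) and half first cousins through their mothers (r = 1/16).
r = 1/4 + 1/16 = 0.3125.

0.3125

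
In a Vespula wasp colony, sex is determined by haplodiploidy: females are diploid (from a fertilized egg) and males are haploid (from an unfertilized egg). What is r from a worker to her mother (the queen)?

One meiotic link between diploid queen and diploid daughter: r = 1/2.

0.5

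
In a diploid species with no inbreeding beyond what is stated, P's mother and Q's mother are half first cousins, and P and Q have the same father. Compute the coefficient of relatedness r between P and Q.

Wright's path rule: contributions from independent ancestry routes add.
P and Q are related in two ways: half second cousins through their mothers (r = 1/64) and half-sibs through their shared father (r = 1/4).
r = 1/64 + 1/4 = 17/64 = 0.265625.

0.265625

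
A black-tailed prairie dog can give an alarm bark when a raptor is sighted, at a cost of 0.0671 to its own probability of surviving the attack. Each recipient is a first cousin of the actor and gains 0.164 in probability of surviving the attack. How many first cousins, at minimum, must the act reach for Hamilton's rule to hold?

4

r to a first cousin = 0.125 (first cousins share one grandparent pair — two paths of length 4: r = 2·(1/2)^4 = 1/8).
Hamilton's rule: n·r·B > C  ⇒  n > C/(r·B) = 0.0671/(0.125·0.164) = 3.273.
The smallest integer exceeding 3.273 is 4.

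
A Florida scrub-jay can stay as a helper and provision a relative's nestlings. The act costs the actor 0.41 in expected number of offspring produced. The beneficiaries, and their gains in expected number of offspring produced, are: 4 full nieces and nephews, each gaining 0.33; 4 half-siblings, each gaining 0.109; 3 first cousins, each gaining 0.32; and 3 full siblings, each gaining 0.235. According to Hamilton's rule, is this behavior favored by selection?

Yes

Hamilton's rule: the trait is favored when the sum of r·B over every recipient exceeds the actor's cost C.
r to a full niece or nephew = 0.25 (full aunt/uncle↔niece/nephew: two paths of length 3 through the shared grandparent pair: r = 2·(1/2)^3 = 1/4).
r to a half-sibling = 0.25 (half-sibs share one parent — one path of length 2: r = (1/2)^2 = 1/4).
r to a first cousin = 1/8 (first cousins share one grandparent pair — two paths of length 4: r = 2·(1/2)^4 = 1/8).
r to a full sibling = 0.5 (full sibs share both parents — two paths of length 2: r = 2·(1/2)^2 = 1/2).
Summing one r·B term per recipient: 4·0.25·0.33 + 4·0.25·0.109 + 3·0.125·0.32 + 3·0.5·0.235 = 0.9115.
0.9115 > 0.41: the indirect benefit exceeds the cost.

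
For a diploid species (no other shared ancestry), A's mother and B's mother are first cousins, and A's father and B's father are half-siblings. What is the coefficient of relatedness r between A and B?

With two independent routes of shared ancestry, r is the sum of the two contributions.
A and B are related in two ways: second cousins through their mothers (r = 1/32) and half first cousins through their fathers (r = 1/16).
r = 1/32 + 1/16 = 3/32 = 0.09375.

0.09375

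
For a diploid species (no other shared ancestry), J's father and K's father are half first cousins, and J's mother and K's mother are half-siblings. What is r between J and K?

0.078125

With two independent routes of shared ancestry, r is the sum of the two contributions.
J and K are related in two ways: half second cousins through their fathers (r = 1/64) and half first cousins through their mothers (r = 1/16).
r = 1/64 + 1/16 = 0.078125.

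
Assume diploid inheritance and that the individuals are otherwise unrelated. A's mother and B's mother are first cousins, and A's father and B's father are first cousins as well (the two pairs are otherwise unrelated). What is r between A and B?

0.0625

With two independent routes of shared ancestry, r is the sum of the two contributions.
A and B are related in two ways: second cousins through their mothers (r = 1/32) and second cousins through their fathers (r = 1/32).
r = 1/32 + 1/32 = 0.0625.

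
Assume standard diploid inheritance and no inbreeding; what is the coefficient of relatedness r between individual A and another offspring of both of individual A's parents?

0.5

Each parent–offspring link contributes a factor of 1/2, and independent paths through distinct common ancestors add.
Full sibs share both parents — two paths of length 2: r = 2·(1/2)^2 = 1/2.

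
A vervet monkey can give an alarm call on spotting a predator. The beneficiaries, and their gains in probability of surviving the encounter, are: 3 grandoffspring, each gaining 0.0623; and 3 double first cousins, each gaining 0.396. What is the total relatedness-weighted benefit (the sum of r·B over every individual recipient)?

r to a grandoffspring = 0.25 (two parent–offspring links: r = (1/2)^2 = 1/4).
r to a double first cousin = 1/4 (double first cousins share both grandparent pairs — four paths of length 4: r = 4·(1/2)^4 = 1/4).
Summing one r·B term per recipient: 3·0.25·0.0623 + 3·0.25·0.396 = 0.343725.

0.343725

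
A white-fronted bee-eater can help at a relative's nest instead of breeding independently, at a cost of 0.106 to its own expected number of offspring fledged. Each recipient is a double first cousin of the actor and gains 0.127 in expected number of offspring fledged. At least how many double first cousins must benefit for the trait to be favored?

r to a double first cousin = 1/4 (double first cousins share both grandparent pairs — four paths of length 4: r = 4·(1/2)^4 = 1/4).
Hamilton's rule: n·r·B > C  ⇒  n > C/(r·B) = 0.106/(0.25·0.127) = 3.339.
The smallest integer exceeding 3.339 is 4.

4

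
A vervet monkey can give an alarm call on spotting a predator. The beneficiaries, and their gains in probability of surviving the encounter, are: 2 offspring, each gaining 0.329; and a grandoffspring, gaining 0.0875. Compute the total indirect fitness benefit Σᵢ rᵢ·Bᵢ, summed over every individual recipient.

r to an offspring = 1/2 (one parent–offspring link: r = (1/2)^1 = 1/2).
r to a grandoffspring = 1/4 (two parent–offspring links: r = (1/2)^2 = 1/4).
Summing one r·B term per recipient: 2·0.5·0.329 + 1·0.25·0.0875 = 0.350875.

0.350875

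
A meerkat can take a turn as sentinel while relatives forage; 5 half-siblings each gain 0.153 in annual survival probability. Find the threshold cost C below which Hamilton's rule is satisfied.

0.19125

r to a half-sibling = 1/4 (half-sibs share one parent — one path of length 2: r = (1/2)^2 = 1/4).
Hamilton's rule: n·r·B > C, so the trait is favored while C < n·r·B = 5·0.25·0.153 = 0.19125.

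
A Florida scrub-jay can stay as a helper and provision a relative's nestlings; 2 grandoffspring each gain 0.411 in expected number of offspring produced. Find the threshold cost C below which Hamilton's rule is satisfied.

r to a grandoffspring = 1/4 (two parent–offspring links: r = (1/2)^2 = 1/4).
Hamilton's rule: n·r·B > C, so the trait is favored while C < n·r·B = 2·0.25·0.411 = 0.2055.

0.2055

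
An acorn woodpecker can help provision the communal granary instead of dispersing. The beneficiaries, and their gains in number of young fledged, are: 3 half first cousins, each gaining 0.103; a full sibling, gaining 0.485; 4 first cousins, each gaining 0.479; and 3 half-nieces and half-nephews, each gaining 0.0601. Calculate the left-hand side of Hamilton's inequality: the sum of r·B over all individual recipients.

0.52385

r to a half first cousin = 1/16 (half first cousins share one grandparent — one path of length 4: r = (1/2)^4 = 1/16).
r to a full sibling = 0.5 (full sibs share both parents — two paths of length 2: r = 2·(1/2)^2 = 1/2).
r to a first cousin = 0.125 (first cousins share one grandparent pair — two paths of length 4: r = 2·(1/2)^4 = 1/8).
r to a half-niece or half-nephew = 1/8 (half-aunt/uncle↔niece/nephew: one path of length 3: r = (1/2)^3 = 1/8).
Summing one r·B term per recipient: 3·0.0625·0.103 + 1·0.5·0.485 + 4·0.125·0.479 + 3·0.125·0.0601 = 0.52385.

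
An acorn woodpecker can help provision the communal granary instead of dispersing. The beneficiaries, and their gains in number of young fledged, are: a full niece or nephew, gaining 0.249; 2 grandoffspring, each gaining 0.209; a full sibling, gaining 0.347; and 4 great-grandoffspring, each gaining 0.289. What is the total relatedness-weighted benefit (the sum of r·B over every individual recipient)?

0.48475

r to a full niece or nephew = 0.25 (full aunt/uncle↔niece/nephew: two paths of length 3 through the shared grandparent pair: r = 2·(1/2)^3 = 1/4).
r to a grandoffspring = 1/4 (two parent–offspring links: r = (1/2)^2 = 1/4).
r to a full sibling = 0.5 (full sibs share both parents — two paths of length 2: r = 2·(1/2)^2 = 1/2).
r to a great-grandoffspring = 0.125 (three parent–offspring links: r = (1/2)^3 = 1/8).
Summing one r·B term per recipient: 1·0.25·0.249 + 2·0.25·0.209 + 1·0.5·0.347 + 4·0.125·0.289 = 0.48475.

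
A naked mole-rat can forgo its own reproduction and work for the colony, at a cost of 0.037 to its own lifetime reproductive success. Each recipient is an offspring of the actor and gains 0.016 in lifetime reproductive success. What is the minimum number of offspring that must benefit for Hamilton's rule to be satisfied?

r to an offspring = 1/2 (one parent–offspring link: r = (1/2)^1 = 1/2).
Hamilton's rule: n·r·B > C  ⇒  n > C/(r·B) = 0.037/(0.5·0.016) = 4.625.
The smallest integer exceeding 4.625 is 5.

5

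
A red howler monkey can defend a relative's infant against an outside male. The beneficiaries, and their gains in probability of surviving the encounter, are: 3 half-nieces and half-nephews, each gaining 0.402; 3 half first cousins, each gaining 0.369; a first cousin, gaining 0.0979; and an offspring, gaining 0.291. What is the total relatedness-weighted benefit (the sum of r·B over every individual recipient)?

r to a half-niece or half-nephew = 0.125 (half-aunt/uncle↔niece/nephew: one path of length 3: r = (1/2)^3 = 1/8).
r to a half first cousin = 0.0625 (half first cousins share one grandparent — one path of length 4: r = (1/2)^4 = 1/16).
r to a first cousin = 0.125 (first cousins share one grandparent pair — two paths of length 4: r = 2·(1/2)^4 = 1/8).
r to an offspring = 0.5 (one parent–offspring link: r = (1/2)^1 = 1/2).
Summing one r·B term per recipient: 3·0.125·0.402 + 3·0.0625·0.369 + 1·0.125·0.0979 + 1·0.5·0.291 = 0.377675.

0.377675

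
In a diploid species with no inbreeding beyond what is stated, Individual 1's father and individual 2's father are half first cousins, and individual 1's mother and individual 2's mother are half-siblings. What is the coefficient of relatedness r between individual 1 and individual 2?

Wright's path rule: contributions from independent ancestry routes add.
Individual 1 and individual 2 are related in two ways: half second cousins through their fathers (r = 1/64) and half first cousins through their mothers (r = 1/16).
r = 1/64 + 1/16 = 0.078125.

0.078125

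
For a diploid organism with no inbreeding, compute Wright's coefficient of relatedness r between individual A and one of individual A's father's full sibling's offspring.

Each parent–offspring link contributes a factor of 1/2, and independent paths through distinct common ancestors add.
First cousins share one grandparent pair — two paths of length 4: r = 2·(1/2)^4 = 1/8.

0.125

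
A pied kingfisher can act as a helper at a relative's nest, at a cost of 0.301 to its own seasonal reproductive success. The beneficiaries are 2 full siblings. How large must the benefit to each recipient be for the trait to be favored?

0.301

r to a full sibling = 0.5 (full sibs share both parents — two paths of length 2: r = 2·(1/2)^2 = 1/2).
Hamilton's rule with n recipients of equal r: n·r·B > C, so B > C/(n·r) = 0.301/(2·0.5) = 0.301.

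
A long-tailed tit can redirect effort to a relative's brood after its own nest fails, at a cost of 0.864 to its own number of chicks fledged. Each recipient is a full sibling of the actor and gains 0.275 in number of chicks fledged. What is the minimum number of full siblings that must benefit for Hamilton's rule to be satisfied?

7

r to a full sibling = 0.5 (full sibs share both parents — two paths of length 2: r = 2·(1/2)^2 = 1/2).
Hamilton's rule: n·r·B > C  ⇒  n > C/(r·B) = 0.864/(0.5·0.275) = 6.284.
The smallest integer exceeding 6.284 is 7.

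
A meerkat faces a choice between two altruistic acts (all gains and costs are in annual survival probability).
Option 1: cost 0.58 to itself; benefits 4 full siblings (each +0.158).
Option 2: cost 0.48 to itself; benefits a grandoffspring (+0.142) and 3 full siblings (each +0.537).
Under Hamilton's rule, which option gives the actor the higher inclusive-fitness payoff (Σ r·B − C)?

Option 2

Option 1: r to a full sibling = 0.5.
Option 1: Σ r·B − C = (4·0.5·0.158) − 0.58 = -0.264.
Option 2: r to a grandoffspring = 0.25.
Option 2: r to a full sibling = 0.5.
Option 2: Σ r·B − C = (1·0.25·0.142 + 3·0.5·0.537) − 0.48 = 0.361.
Option 2 has the higher net inclusive-fitness payoff.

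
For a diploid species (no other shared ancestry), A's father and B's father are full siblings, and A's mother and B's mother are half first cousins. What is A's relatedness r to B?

With two independent routes of shared ancestry, r is the sum of the two contributions.
A and B are related in two ways: first cousins through their fathers (r = 1/8) and half second cousins through their mothers (r = 1/64).
r = 1/8 + 1/64 = 9/64 = 0.140625.

0.140625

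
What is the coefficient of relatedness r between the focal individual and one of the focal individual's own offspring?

Each parent–offspring link contributes a factor of 1/2, and independent paths through distinct common ancestors add.
One parent–offspring link: r = (1/2)^1 = 1/2.

0.5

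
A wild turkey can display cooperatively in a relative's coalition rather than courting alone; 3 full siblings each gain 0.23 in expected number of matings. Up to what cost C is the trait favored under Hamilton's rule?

0.345

r to a full sibling = 1/2 (full sibs share both parents — two paths of length 2: r = 2·(1/2)^2 = 1/2).
Hamilton's rule: n·r·B > C, so the trait is favored while C < n·r·B = 3·0.5·0.23 = 0.345.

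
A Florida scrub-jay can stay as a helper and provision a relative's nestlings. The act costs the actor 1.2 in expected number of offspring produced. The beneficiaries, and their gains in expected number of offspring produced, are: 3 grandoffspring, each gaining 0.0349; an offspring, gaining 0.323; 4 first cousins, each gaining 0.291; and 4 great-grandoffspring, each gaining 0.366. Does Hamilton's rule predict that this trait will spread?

No

Hamilton's rule: the trait is favored when the sum of r·B over every recipient exceeds the actor's cost C.
r to a grandoffspring = 1/4 (two parent–offspring links: r = (1/2)^2 = 1/4).
r to an offspring = 1/2 (one parent–offspring link: r = (1/2)^1 = 1/2).
r to a first cousin = 1/8 (first cousins share one grandparent pair — two paths of length 4: r = 2·(1/2)^4 = 1/8).
r to a great-grandoffspring = 1/8 (three parent–offspring links: r = (1/2)^3 = 1/8).
Summing one r·B term per recipient: 3·0.25·0.0349 + 1·0.5·0.323 + 4·0.125·0.291 + 4·0.125·0.366 = 0.516175.
0.516175 < 1.2: the indirect benefit is less than the cost.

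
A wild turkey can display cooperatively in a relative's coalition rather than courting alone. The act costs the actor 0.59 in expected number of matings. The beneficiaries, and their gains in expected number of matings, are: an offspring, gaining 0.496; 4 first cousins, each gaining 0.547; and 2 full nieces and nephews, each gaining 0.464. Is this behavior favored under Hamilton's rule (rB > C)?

Hamilton's rule: the trait is favored when the sum of r·B over every recipient exceeds the actor's cost C.
r to an offspring = 0.5 (one parent–offspring link: r = (1/2)^1 = 1/2).
r to a first cousin = 0.125 (first cousins share one grandparent pair — two paths of length 4: r = 2·(1/2)^4 = 1/8).
r to a full niece or nephew = 1/4 (full aunt/uncle↔niece/nephew: two paths of length 3 through the shared grandparent pair: r = 2·(1/2)^3 = 1/4).
Summing one r·B term per recipient: 1·0.5·0.496 + 4·0.125·0.547 + 2·0.25·0.464 = 0.7535.
0.7535 > 0.59: the indirect benefit exceeds the cost.

Yes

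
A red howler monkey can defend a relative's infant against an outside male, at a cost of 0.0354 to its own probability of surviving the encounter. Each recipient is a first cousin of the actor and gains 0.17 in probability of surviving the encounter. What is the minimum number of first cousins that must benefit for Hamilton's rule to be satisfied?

2

r to a first cousin = 1/8 (first cousins share one grandparent pair — two paths of length 4: r = 2·(1/2)^4 = 1/8).
Hamilton's rule: n·r·B > C  ⇒  n > C/(r·B) = 0.0354/(0.125·0.17) = 1.666.
The smallest integer exceeding 1.666 is 2.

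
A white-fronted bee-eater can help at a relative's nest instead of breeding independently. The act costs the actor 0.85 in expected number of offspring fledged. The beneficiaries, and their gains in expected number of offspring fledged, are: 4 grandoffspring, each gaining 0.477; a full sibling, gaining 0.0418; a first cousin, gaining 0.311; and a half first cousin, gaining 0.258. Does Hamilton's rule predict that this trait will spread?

No

Hamilton's rule: the trait is favored when the sum of r·B over every recipient exceeds the actor's cost C.
r to a grandoffspring = 1/4 (two parent–offspring links: r = (1/2)^2 = 1/4).
r to a full sibling = 1/2 (full sibs share both parents — two paths of length 2: r = 2·(1/2)^2 = 1/2).
r to a first cousin = 1/8 (first cousins share one grandparent pair — two paths of length 4: r = 2·(1/2)^4 = 1/8).
r to a half first cousin = 1/16 (half first cousins share one grandparent — one path of length 4: r = (1/2)^4 = 1/16).
Summing one r·B term per recipient: 4·0.25·0.477 + 1·0.5·0.0418 + 1·0.125·0.311 + 1·0.0625·0.258 = 0.5529.
0.5529 < 0.85: the indirect benefit is less than the cost.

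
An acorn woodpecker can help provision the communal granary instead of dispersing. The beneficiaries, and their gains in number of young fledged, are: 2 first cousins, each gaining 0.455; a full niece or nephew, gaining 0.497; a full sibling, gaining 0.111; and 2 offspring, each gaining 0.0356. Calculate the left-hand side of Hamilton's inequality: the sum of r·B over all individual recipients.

r to a first cousin = 1/8 (first cousins share one grandparent pair — two paths of length 4: r = 2·(1/2)^4 = 1/8).
r to a full niece or nephew = 1/4 (full aunt/uncle↔niece/nephew: two paths of length 3 through the shared grandparent pair: r = 2·(1/2)^3 = 1/4).
r to a full sibling = 0.5 (full sibs share both parents — two paths of length 2: r = 2·(1/2)^2 = 1/2).
r to an offspring = 1/2 (one parent–offspring link: r = (1/2)^1 = 1/2).
Summing one r·B term per recipient: 2·0.125·0.455 + 1·0.25·0.497 + 1·0.5·0.111 + 2·0.5·0.0356 = 0.3291.

0.3291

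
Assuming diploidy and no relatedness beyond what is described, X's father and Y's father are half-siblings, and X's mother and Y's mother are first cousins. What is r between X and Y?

Relatedness sums over independent paths through distinct common ancestors.
X and Y are related in two ways: half first cousins through their fathers (r = 1/16) and second cousins through their mothers (r = 1/32).
r = 1/16 + 1/32 = 3/32 = 0.09375.

0.09375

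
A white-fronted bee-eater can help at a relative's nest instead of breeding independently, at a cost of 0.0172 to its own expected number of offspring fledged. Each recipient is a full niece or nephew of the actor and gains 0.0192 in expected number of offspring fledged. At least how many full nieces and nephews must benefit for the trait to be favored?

r to a full niece or nephew = 0.25 (full aunt/uncle↔niece/nephew: two paths of length 3 through the shared grandparent pair: r = 2·(1/2)^3 = 1/4).
Hamilton's rule: n·r·B > C  ⇒  n > C/(r·B) = 0.0172/(0.25·0.0192) = 3.583.
The smallest integer exceeding 3.583 is 4.

4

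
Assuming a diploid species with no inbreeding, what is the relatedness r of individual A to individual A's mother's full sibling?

Each parent–offspring link contributes a factor of 1/2, and independent paths through distinct common ancestors add.
Full aunt/uncle↔niece/nephew: two paths of length 3 through the shared grandparent pair: r = 2·(1/2)^3 = 1/4.

0.25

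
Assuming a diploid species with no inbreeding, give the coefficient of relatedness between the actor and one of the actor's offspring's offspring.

Each parent–offspring link contributes a factor of 1/2, and independent paths through distinct common ancestors add.
Two parent–offspring links: r = (1/2)^2 = 1/4.

0.25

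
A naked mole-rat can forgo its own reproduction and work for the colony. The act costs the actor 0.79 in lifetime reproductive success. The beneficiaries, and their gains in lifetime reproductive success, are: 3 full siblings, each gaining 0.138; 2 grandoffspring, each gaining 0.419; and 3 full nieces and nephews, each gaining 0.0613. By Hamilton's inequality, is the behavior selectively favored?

Hamilton's rule: the trait is favored when the sum of r·B over every recipient exceeds the actor's cost C.
r to a full sibling = 1/2 (full sibs share both parents — two paths of length 2: r = 2·(1/2)^2 = 1/2).
r to a grandoffspring = 1/4 (two parent–offspring links: r = (1/2)^2 = 1/4).
r to a full niece or nephew = 1/4 (full aunt/uncle↔niece/nephew: two paths of length 3 through the shared grandparent pair: r = 2·(1/2)^3 = 1/4).
Summing one r·B term per recipient: 3·0.5·0.138 + 2·0.25·0.419 + 3·0.25·0.0613 = 0.462475.
0.462475 < 0.79: the indirect benefit is less than the cost.

No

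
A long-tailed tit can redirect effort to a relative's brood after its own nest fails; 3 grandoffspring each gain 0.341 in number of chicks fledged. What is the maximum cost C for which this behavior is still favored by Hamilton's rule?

0.25575

r to a grandoffspring = 1/4 (two parent–offspring links: r = (1/2)^2 = 1/4).
Hamilton's rule: n·r·B > C, so the trait is favored while C < n·r·B = 3·0.25·0.341 = 0.25575.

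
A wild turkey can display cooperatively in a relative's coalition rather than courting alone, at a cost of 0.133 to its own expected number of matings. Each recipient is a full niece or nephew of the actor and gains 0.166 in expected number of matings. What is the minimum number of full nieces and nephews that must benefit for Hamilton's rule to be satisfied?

4

r to a full niece or nephew = 0.25 (full aunt/uncle↔niece/nephew: two paths of length 3 through the shared grandparent pair: r = 2·(1/2)^3 = 1/4).
Hamilton's rule: n·r·B > C  ⇒  n > C/(r·B) = 0.133/(0.25·0.166) = 3.205.
The smallest integer exceeding 3.205 is 4.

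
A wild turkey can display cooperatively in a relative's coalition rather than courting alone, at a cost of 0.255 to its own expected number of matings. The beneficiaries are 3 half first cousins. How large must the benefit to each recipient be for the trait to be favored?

1.36

r to a half first cousin = 0.0625 (half first cousins share one grandparent — one path of length 4: r = (1/2)^4 = 1/16).
Hamilton's rule with n recipients of equal r: n·r·B > C, so B > C/(n·r) = 0.255/(3·0.0625) = 1.36.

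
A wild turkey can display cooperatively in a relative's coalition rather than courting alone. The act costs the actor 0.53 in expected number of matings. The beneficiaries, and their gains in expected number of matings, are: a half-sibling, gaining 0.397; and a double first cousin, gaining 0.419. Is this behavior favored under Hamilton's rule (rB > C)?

No

Hamilton's rule: the trait is favored when the sum of r·B over every recipient exceeds the actor's cost C.
r to a half-sibling = 1/4 (half-sibs share one parent — one path of length 2: r = (1/2)^2 = 1/4).
r to a double first cousin = 0.25 (double first cousins share both grandparent pairs — four paths of length 4: r = 4·(1/2)^4 = 1/4).
Summing one r·B term per recipient: 1·0.25·0.397 + 1·0.25·0.419 = 0.204.
0.204 < 0.53: the indirect benefit is less than the cost.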